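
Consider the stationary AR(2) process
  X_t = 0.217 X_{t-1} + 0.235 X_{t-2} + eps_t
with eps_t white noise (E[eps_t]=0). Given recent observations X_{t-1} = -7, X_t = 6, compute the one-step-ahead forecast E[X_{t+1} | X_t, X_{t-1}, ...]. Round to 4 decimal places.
E[X_{t+1} \mid \mathcal F_t] = -0.3430

For an AR(p) model X_t = c + sum_i phi_i X_{t-i} + eps_t, the
one-step-ahead conditional mean is
  E[X_{t+1} | X_t, ...] = c + sum_i phi_i X_{t+1-i}.
Substitute known values:
  E[X_{t+1} | ...] = (0.217) * (6) + (0.235) * (-7)
                   = -0.3430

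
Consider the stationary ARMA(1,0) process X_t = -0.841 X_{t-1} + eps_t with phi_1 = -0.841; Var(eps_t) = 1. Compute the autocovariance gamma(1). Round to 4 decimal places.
\gamma(1) = -2.8731

Multiply the model equation by X_{t-k} and take expectations. With theta_0 = psi_0 = 1 and psi_j the MA(infinity) weights, this gives
  gamma(k) - sum_i phi_i gamma(k-i) = c_k,
  c_k = sigma^2 * sum_{j=k..q} theta_j psi_{j-k}   (c_k = 0 for k > q),
using gamma(-m) = gamma(m).
Pure AR (q = 0): c_0 = sigma^2 = 1, c_k = 0 for k >= 1.
Equations for k = 0 and k = 1 (AR order 1):
  gamma(0) = phi_1 gamma(1) + c_0
  gamma(1) = phi_1 gamma(0) + c_1
Substituting the second into the first: gamma(0) (1 - phi_1^2) = c_0 + phi_1 c_1, so
  gamma(0) = c_0 / (1 - phi_1^2) = 1 / (1 - (-0.841)^2) = 1 / 0.292719 = 3.416246.
  gamma(1) = phi_1 gamma(0) = (-0.841)(3.416246) = -2.873063.
Therefore gamma(1) = -2.8731 (to 4 decimal places).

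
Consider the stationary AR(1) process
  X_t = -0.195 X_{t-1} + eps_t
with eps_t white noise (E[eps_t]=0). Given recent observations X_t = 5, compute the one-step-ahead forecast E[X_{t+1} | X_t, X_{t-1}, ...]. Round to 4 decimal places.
E[X_{t+1} \mid \mathcal F_t] = -0.9750

For an AR(p) model X_t = c + sum_i phi_i X_{t-i} + eps_t, the
one-step-ahead conditional mean is
  E[X_{t+1} | X_t, ...] = c + sum_i phi_i X_{t+1-i}.
Substitute known values:
  E[X_{t+1} | ...] = (-0.195) * (5)
                   = -0.9750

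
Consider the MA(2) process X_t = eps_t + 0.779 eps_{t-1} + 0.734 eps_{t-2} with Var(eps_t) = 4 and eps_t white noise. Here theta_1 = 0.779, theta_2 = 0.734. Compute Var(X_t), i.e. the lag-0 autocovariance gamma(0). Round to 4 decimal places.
\gamma(0) = 8.5824

For an MA(q) process X_t = eps_t + sum_i theta_i eps_{t-i} with
Var(eps_t) = sigma^2, the variance is
  gamma(0) = sigma^2 * (1 + sum_i theta_i^2).
  sum_i theta_i^2 = (0.779)^2 + (0.734)^2 = 0.606841 + 0.538756 = 1.145597.
  gamma(0) = 4 * (1 + 1.145597) = 4 * 2.145597 = 8.582388, which rounds to 8.5824.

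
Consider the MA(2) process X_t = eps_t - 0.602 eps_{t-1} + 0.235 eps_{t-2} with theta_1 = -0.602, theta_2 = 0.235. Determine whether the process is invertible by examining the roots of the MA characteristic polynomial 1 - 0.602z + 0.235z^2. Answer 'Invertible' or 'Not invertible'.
\text{Invertible}

The MA(q) characteristic polynomial is P(z) = 1 - 0.602z + 0.235z^2.
Invertibility requires all roots to lie outside the unit circle, i.e. |z| > 1 for every root.
Set 1 + (-0.602) z + (0.235) z^2 = 0, i.e. a z^2 + b z + c = 0 with a = 0.235, b = -0.602, c = 1.
Discriminant D = b^2 - 4ac = (-0.602)^2 - 4*(0.235)*1 = 0.362404 - (0.94) = -0.577596.
D < 0, so the roots are the complex-conjugate pair z = (-b +/- i sqrt(-D)) / (2a) = 1.2809 +/- 1.617i.
For a conjugate pair |z|^2 = z * conj(z) = (product of roots) = c/a = 1/(0.235) = 4.255319, so |z| = sqrt(4.255319) = 2.0628 for both roots.
Moduli of all roots: 2.0628, 2.0628.
All moduli strictly greater than 1? Yes.
Verdict: Invertible.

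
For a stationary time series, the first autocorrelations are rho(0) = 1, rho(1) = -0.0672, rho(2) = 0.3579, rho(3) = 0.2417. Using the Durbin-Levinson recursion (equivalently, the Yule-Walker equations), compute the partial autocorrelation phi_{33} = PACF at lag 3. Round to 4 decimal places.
\phi_{33} = 0.3231

The PACF at lag k is phi_{kk}, the last component of the solution
to the Yule-Walker system G_k phi = r_k where
  (G_k)_{ij} = rho(|i - j|), (r_k)_i = rho(i), i,j = 1..k.
Equivalently, Durbin-Levinson gives phi_{kk} iteratively:
  phi_{11} = rho(1)
  phi_{kk} = [rho(k) - sum_{j=1..k-1} phi_{k-1,j} rho(k-j)]
            / [1 - sum_{j=1..k-1} phi_{k-1,j} rho(j)],
  phi_{k,j} = phi_{k-1,j} - phi_{kk} phi_{k-1,k-j},  j = 1..k-1.
Step k = 1:
  phi_11 = rho(1) = -0.0672.
Step k = 2:
  phi_22 = [rho(2) - phi_11 rho(1)] / [1 - phi_11 rho(1)] = [0.3579 - (-0.0672)(-0.0672)] / [1 - (-0.0672)(-0.0672)]
         = 0.35338416 / 0.99548416 = 0.354987.
  Update: phi_21 = phi_11 - phi_22 phi_11 = -0.0672 - (0.354987)(-0.0672) = -0.043345.
Step k = 3:
  phi_33 = [rho(3) - phi_21 rho(2) - phi_22 rho(1)] / [1 - phi_21 rho(1) - phi_22 rho(2)]
    numerator   = 0.2417 - (-0.043345)(0.3579) - (0.354987)(-0.0672) = 0.28106827
    denominator = 1 - (-0.043345)(-0.0672) - (0.354987)(0.3579) = 0.8700373
  phi_33 = 0.28106827 / 0.8700373 = 0.3231.
Therefore phi_{33} = 0.3231.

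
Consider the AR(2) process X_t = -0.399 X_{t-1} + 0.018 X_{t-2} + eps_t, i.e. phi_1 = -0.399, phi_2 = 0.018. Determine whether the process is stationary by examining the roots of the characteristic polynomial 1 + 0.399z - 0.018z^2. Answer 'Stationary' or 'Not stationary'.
\text{Stationary}

The AR(p) characteristic polynomial is P(z) = 1 + 0.399z - 0.018z^2.
Stationarity requires all roots to lie outside the unit circle, i.e. |z| > 1 for every root.
Set 1 + (0.399) z + (-0.018) z^2 = 0, i.e. a z^2 + b z + c = 0 with a = -0.018, b = 0.399, c = 1.
Discriminant D = b^2 - 4ac = (0.399)^2 - 4*(-0.018)*1 = 0.159201 - (-0.072) = 0.231201.
D >= 0, so the roots are real: z = (-b +/- sqrt(D)) / (2a) = (-0.399 +/- 0.480834) / (-0.036).
  z_1 = (-0.399 + 0.480834) / (-0.036) = -2.2732,   |z_1| = 2.2732.
  z_2 = (-0.399 - 0.480834) / (-0.036) = 24.4398,   |z_2| = 24.4398.
Moduli of all roots: 2.2732, 24.4398.
All moduli strictly greater than 1? Yes.
Verdict: Stationary.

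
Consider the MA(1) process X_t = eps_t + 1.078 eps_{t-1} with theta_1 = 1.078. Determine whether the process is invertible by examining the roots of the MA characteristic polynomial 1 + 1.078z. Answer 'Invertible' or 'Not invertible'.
\text{Not invertible}

The MA(q) characteristic polynomial is P(z) = 1 + 1.078z.
Invertibility requires all roots to lie outside the unit circle, i.e. |z| > 1 for every root.
This is linear in z: 1 + (1.078) z = 0  =>  z = -1/(1.078) = -0.927644,  |z| = 0.927644.
Moduli of all roots: 0.9276.
All moduli strictly greater than 1? No.
Verdict: Not invertible.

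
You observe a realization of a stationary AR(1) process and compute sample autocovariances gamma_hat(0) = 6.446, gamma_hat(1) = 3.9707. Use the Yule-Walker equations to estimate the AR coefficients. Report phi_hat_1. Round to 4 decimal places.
\hat\phi_{1} = 0.6160

The Yule-Walker equations for an AR(p) process read, in matrix form,
  Gamma_p phi = r_p,   with   (Gamma_p)_{ij} = gamma(|i - j|),
                       (r_p)_i = gamma(i),   i,j = 1..p.
Substitute the sample gammas (Toeplitz matrix and right-hand side of size 1):
  Gamma_p = [[6.446]]
  r_p     = [3.9707]
With p = 1 this is the single equation gamma(0) phi_1 = gamma(1):
  phi_hat_1 = gamma(1) / gamma(0) = 3.9707 / 6.446 = 0.6160.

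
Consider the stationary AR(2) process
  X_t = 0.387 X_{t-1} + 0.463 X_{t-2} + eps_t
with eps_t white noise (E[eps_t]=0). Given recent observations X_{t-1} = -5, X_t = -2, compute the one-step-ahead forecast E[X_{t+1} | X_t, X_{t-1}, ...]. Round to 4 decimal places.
E[X_{t+1} \mid \mathcal F_t] = -3.0890

For an AR(p) model X_t = c + sum_i phi_i X_{t-i} + eps_t, the
one-step-ahead conditional mean is
  E[X_{t+1} | X_t, ...] = c + sum_i phi_i X_{t+1-i}.
Substitute known values:
  E[X_{t+1} | ...] = (0.387) * (-2) + (0.463) * (-5)
                   = -3.0890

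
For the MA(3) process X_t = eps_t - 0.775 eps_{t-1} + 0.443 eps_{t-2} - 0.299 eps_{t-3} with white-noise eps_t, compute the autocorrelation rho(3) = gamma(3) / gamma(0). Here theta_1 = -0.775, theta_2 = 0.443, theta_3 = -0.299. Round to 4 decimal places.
\rho(3) = -0.1585

For an MA(q) process with theta_0 = 1, the autocovariance is
  gamma(k) = sigma^2 * sum_{i=0..q-k} theta_i * theta_{i+k},
and rho(k) = gamma(k) / gamma(0). Sigma^2 cancels.
  numerator   = (1)*(-0.299) = -0.299.
  denominator = (1)^2 + (-0.775)^2 + (0.443)^2 + (-0.299)^2 = 1.886275.
  rho(3) = -0.299 / 1.886275 = -0.1585.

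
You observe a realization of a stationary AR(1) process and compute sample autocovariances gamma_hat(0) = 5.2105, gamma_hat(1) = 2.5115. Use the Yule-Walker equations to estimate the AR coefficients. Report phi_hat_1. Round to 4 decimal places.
\hat\phi_{1} = 0.4820

The Yule-Walker equations for an AR(p) process read, in matrix form,
  Gamma_p phi = r_p,   with   (Gamma_p)_{ij} = gamma(|i - j|),
                       (r_p)_i = gamma(i),   i,j = 1..p.
Substitute the sample gammas (Toeplitz matrix and right-hand side of size 1):
  Gamma_p = [[5.2105]]
  r_p     = [2.5115]
With p = 1 this is the single equation gamma(0) phi_1 = gamma(1):
  phi_hat_1 = gamma(1) / gamma(0) = 2.5115 / 5.2105 = 0.4820.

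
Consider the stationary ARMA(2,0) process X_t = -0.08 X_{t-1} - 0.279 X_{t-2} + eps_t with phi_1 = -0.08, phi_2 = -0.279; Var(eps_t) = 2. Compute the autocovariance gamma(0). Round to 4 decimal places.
\gamma(0) = 2.1773

Multiply the model equation by X_{t-k} and take expectations. With theta_0 = psi_0 = 1 and psi_j the MA(infinity) weights, this gives
  gamma(k) - sum_i phi_i gamma(k-i) = c_k,
  c_k = sigma^2 * sum_{j=k..q} theta_j psi_{j-k}   (c_k = 0 for k > q),
using gamma(-m) = gamma(m).
Pure AR (q = 0): c_0 = sigma^2 = 2, c_k = 0 for k >= 1.
Equations for k = 0, 1, 2 (AR order 2, c_2 = 0):
  (E0) gamma(0) = phi_1 gamma(1) + phi_2 gamma(2) + c_0
  (E1) gamma(1) = phi_1 gamma(0) + phi_2 gamma(1) + c_1
  (E2) gamma(2) = phi_1 gamma(1) + phi_2 gamma(0)
From (E1): gamma(1) = A gamma(0) + B with
  A = phi_1 / (1 - phi_2) = -0.08 / 1.279 = -0.062549,   B = c_1 / (1 - phi_2) = 0 / 1.279 = 0.
Insert (E2) into (E0): gamma(0) (1 - phi_2^2) = phi_1 (1 + phi_2) gamma(1) + c_0.
  phi_1 (1 + phi_2) = (-0.08)(0.721) = -0.05768,   1 - phi_2^2 = 0.922159.
Replace gamma(1) by A gamma(0) + B and collect gamma(0):
  gamma(0) [0.922159 - (-0.05768)(-0.062549)] = c_0 = 2
  gamma(0) * 0.918551 = 2
  gamma(0) = 2 / 0.918551 = 2.177342.
Therefore gamma(0) = 2.1773 (to 4 decimal places).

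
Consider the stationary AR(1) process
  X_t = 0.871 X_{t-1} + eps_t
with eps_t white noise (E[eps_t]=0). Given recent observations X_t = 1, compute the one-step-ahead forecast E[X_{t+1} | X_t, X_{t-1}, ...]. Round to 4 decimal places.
E[X_{t+1} \mid \mathcal F_t] = 0.8710

For an AR(p) model X_t = c + sum_i phi_i X_{t-i} + eps_t, the
one-step-ahead conditional mean is
  E[X_{t+1} | X_t, ...] = c + sum_i phi_i X_{t+1-i}.
Substitute known values:
  E[X_{t+1} | ...] = (0.871) * (1)
                   = 0.8710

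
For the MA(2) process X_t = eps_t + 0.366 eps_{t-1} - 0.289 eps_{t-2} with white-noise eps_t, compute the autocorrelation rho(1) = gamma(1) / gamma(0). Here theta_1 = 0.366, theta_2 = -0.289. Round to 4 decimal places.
\rho(1) = 0.2137

For an MA(q) process with theta_0 = 1, the autocovariance is
  gamma(k) = sigma^2 * sum_{i=0..q-k} theta_i * theta_{i+k},
and rho(k) = gamma(k) / gamma(0). Sigma^2 cancels.
  numerator   = (1)*(0.366) + (0.366)*(-0.289) = 0.260226.
  denominator = (1)^2 + (0.366)^2 + (-0.289)^2 = 1.217477.
  rho(1) = 0.260226 / 1.217477 = 0.2137.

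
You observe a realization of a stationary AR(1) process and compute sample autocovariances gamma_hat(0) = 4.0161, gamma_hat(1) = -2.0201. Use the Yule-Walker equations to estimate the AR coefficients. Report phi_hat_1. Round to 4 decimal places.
\hat\phi_{1} = -0.5030

The Yule-Walker equations for an AR(p) process read, in matrix form,
  Gamma_p phi = r_p,   with   (Gamma_p)_{ij} = gamma(|i - j|),
                       (r_p)_i = gamma(i),   i,j = 1..p.
Substitute the sample gammas (Toeplitz matrix and right-hand side of size 1):
  Gamma_p = [[4.0161]]
  r_p     = [-2.0201]
With p = 1 this is the single equation gamma(0) phi_1 = gamma(1):
  phi_hat_1 = gamma(1) / gamma(0) = -2.0201 / 4.0161 = -0.5030.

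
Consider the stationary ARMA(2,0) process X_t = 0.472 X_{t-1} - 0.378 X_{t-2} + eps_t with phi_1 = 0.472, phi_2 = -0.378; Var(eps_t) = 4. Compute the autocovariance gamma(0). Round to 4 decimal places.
\gamma(0) = 5.2871

Multiply the model equation by X_{t-k} and take expectations. With theta_0 = psi_0 = 1 and psi_j the MA(infinity) weights, this gives
  gamma(k) - sum_i phi_i gamma(k-i) = c_k,
  c_k = sigma^2 * sum_{j=k..q} theta_j psi_{j-k}   (c_k = 0 for k > q),
using gamma(-m) = gamma(m).
Pure AR (q = 0): c_0 = sigma^2 = 4, c_k = 0 for k >= 1.
Equations for k = 0, 1, 2 (AR order 2, c_2 = 0):
  (E0) gamma(0) = phi_1 gamma(1) + phi_2 gamma(2) + c_0
  (E1) gamma(1) = phi_1 gamma(0) + phi_2 gamma(1) + c_1
  (E2) gamma(2) = phi_1 gamma(1) + phi_2 gamma(0)
From (E1): gamma(1) = A gamma(0) + B with
  A = phi_1 / (1 - phi_2) = 0.472 / 1.378 = 0.342525,   B = c_1 / (1 - phi_2) = 0 / 1.378 = 0.
Insert (E2) into (E0): gamma(0) (1 - phi_2^2) = phi_1 (1 + phi_2) gamma(1) + c_0.
  phi_1 (1 + phi_2) = (0.472)(0.622) = 0.293584,   1 - phi_2^2 = 0.857116.
Replace gamma(1) by A gamma(0) + B and collect gamma(0):
  gamma(0) [0.857116 - (0.293584)(0.342525)] = c_0 = 4
  gamma(0) * 0.756556 = 4
  gamma(0) = 4 / 0.756556 = 5.287117.
Therefore gamma(0) = 5.2871 (to 4 decimal places).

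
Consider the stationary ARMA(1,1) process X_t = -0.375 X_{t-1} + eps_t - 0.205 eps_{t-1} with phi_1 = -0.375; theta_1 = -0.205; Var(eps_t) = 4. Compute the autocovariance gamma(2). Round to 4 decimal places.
\gamma(2) = 1.0902

Multiply the model equation by X_{t-k} and take expectations. With theta_0 = psi_0 = 1 and psi_j the MA(infinity) weights, this gives
  gamma(k) - sum_i phi_i gamma(k-i) = c_k,
  c_k = sigma^2 * sum_{j=k..q} theta_j psi_{j-k}   (c_k = 0 for k > q),
using gamma(-m) = gamma(m).
psi-weights needed (psi_j = theta_j + sum_i phi_i psi_{j-i}):
  psi_1 = theta_1 + phi_1 = -0.205 + (-0.375) = -0.58
Right-hand sides:
  c_0 = sigma^2 (1 + theta_1 psi_1) = 4 * (1 + (-0.205)(-0.58)) = 4 * 1.1189 = 4.4756
  c_1 = sigma^2 theta_1 = 4 * (-0.205) = -0.82
  c_2 = 0
Equations for k = 0 and k = 1 (AR order 1):
  gamma(0) = phi_1 gamma(1) + c_0
  gamma(1) = phi_1 gamma(0) + c_1
Substituting the second into the first: gamma(0) (1 - phi_1^2) = c_0 + phi_1 c_1, so
  gamma(0) = (c_0 + phi_1 c_1) / (1 - phi_1^2) = (4.4756 + (-0.375)(-0.82)) / (1 - (-0.375)^2) = 4.7831 / 0.859375 = 5.565789.
  gamma(1) = phi_1 gamma(0) + c_1 = (-0.375)(5.565789) + (-0.82) = -2.907171.
For k = 2 (> q): gamma(2) = phi_1 gamma(1) = (-0.375)(-2.907171) = 1.090189.
Therefore gamma(2) = 1.0902 (to 4 decimal places).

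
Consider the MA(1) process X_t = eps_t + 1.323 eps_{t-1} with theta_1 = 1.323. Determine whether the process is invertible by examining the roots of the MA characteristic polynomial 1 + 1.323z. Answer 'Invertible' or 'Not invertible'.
\text{Not invertible}

The MA(q) characteristic polynomial is P(z) = 1 + 1.323z.
Invertibility requires all roots to lie outside the unit circle, i.e. |z| > 1 for every root.
This is linear in z: 1 + (1.323) z = 0  =>  z = -1/(1.323) = -0.755858,  |z| = 0.755858.
Moduli of all roots: 0.7559.
All moduli strictly greater than 1? No.
Verdict: Not invertible.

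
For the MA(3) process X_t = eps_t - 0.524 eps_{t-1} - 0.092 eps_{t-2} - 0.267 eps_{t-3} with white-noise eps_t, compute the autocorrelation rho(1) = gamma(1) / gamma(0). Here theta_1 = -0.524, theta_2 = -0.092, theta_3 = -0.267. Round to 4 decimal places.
\rho(1) = -0.3332

For an MA(q) process with theta_0 = 1, the autocovariance is
  gamma(k) = sigma^2 * sum_{i=0..q-k} theta_i * theta_{i+k},
and rho(k) = gamma(k) / gamma(0). Sigma^2 cancels.
  numerator   = (1)*(-0.524) + (-0.524)*(-0.092) + (-0.092)*(-0.267) = -0.451228.
  denominator = (1)^2 + (-0.524)^2 + (-0.092)^2 + (-0.267)^2 = 1.354329.
  rho(1) = -0.451228 / 1.354329 = -0.3332.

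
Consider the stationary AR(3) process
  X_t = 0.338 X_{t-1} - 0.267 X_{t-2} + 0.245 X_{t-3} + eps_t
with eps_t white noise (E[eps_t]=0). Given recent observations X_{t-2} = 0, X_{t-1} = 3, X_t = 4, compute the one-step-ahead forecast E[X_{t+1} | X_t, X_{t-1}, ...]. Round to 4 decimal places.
E[X_{t+1} \mid \mathcal F_t] = 0.5510

For an AR(p) model X_t = c + sum_i phi_i X_{t-i} + eps_t, the
one-step-ahead conditional mean is
  E[X_{t+1} | X_t, ...] = c + sum_i phi_i X_{t+1-i}.
Substitute known values:
  E[X_{t+1} | ...] = (0.338) * (4) + (-0.267) * (3) + (0.245) * (0)
                   = 0.5510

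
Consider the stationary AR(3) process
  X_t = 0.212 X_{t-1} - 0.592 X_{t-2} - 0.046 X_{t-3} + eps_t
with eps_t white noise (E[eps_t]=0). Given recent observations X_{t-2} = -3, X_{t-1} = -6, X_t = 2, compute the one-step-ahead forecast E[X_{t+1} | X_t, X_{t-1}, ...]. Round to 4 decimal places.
E[X_{t+1} \mid \mathcal F_t] = 4.1140

For an AR(p) model X_t = c + sum_i phi_i X_{t-i} + eps_t, the
one-step-ahead conditional mean is
  E[X_{t+1} | X_t, ...] = c + sum_i phi_i X_{t+1-i}.
Substitute known values:
  E[X_{t+1} | ...] = (0.212) * (2) + (-0.592) * (-6) + (-0.046) * (-3)
                   = 4.1140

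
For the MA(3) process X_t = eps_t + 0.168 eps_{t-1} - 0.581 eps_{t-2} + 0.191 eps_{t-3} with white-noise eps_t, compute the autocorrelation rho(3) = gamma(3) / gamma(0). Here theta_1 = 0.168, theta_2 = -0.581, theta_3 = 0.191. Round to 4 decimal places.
\rho(3) = 0.1362

For an MA(q) process with theta_0 = 1, the autocovariance is
  gamma(k) = sigma^2 * sum_{i=0..q-k} theta_i * theta_{i+k},
and rho(k) = gamma(k) / gamma(0). Sigma^2 cancels.
  numerator   = (1)*(0.191) = 0.191.
  denominator = (1)^2 + (0.168)^2 + (-0.581)^2 + (0.191)^2 = 1.402266.
  rho(3) = 0.191 / 1.402266 = 0.1362.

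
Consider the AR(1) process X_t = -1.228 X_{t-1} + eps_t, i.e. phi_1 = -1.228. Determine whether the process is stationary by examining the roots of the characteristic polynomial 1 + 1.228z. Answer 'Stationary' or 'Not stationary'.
\text{Not stationary}

The AR(p) characteristic polynomial is P(z) = 1 + 1.228z.
Stationarity requires all roots to lie outside the unit circle, i.e. |z| > 1 for every root.
This is linear in z: 1 + (1.228) z = 0  =>  z = -1/(1.228) = -0.814332,  |z| = 0.814332.
Moduli of all roots: 0.8143.
All moduli strictly greater than 1? No.
Verdict: Not stationary.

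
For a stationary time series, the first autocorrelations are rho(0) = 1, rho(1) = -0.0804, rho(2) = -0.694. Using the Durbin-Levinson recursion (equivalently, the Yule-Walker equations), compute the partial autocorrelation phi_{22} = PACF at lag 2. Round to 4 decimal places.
\phi_{22} = -0.7050

The PACF at lag k is phi_{kk}, the last component of the solution
to the Yule-Walker system G_k phi = r_k where
  (G_k)_{ij} = rho(|i - j|), (r_k)_i = rho(i), i,j = 1..k.
Equivalently, Durbin-Levinson gives phi_{kk} iteratively:
  phi_{11} = rho(1)
  phi_{kk} = [rho(k) - sum_{j=1..k-1} phi_{k-1,j} rho(k-j)]
            / [1 - sum_{j=1..k-1} phi_{k-1,j} rho(j)],
  phi_{k,j} = phi_{k-1,j} - phi_{kk} phi_{k-1,k-j},  j = 1..k-1.
Step k = 1:
  phi_11 = rho(1) = -0.0804.
Step k = 2:
  phi_22 = [rho(2) - phi_11 rho(1)] / [1 - phi_11 rho(1)] = [-0.694 - (-0.0804)(-0.0804)] / [1 - (-0.0804)(-0.0804)]
         = -0.70046416 / 0.99353584 = -0.705.
Therefore phi_{22} = -0.7050.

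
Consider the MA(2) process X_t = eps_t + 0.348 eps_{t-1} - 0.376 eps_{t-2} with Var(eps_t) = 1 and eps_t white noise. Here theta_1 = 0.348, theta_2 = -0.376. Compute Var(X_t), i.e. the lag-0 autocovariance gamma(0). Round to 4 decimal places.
\gamma(0) = 1.2625

For an MA(q) process X_t = eps_t + sum_i theta_i eps_{t-i} with
Var(eps_t) = sigma^2, the variance is
  gamma(0) = sigma^2 * (1 + sum_i theta_i^2).
  sum_i theta_i^2 = (0.348)^2 + (-0.376)^2 = 0.121104 + 0.141376 = 0.26248.
  gamma(0) = 1 * (1 + 0.26248) = 1 * 1.26248 = 1.26248, which rounds to 1.2625.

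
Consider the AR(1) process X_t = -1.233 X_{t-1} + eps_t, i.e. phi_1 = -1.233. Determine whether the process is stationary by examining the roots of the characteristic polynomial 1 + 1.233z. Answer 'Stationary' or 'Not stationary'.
\text{Not stationary}

The AR(p) characteristic polynomial is P(z) = 1 + 1.233z.
Stationarity requires all roots to lie outside the unit circle, i.e. |z| > 1 for every root.
This is linear in z: 1 + (1.233) z = 0  =>  z = -1/(1.233) = -0.81103,  |z| = 0.81103.
Moduli of all roots: 0.8110.
All moduli strictly greater than 1? No.
Verdict: Not stationary.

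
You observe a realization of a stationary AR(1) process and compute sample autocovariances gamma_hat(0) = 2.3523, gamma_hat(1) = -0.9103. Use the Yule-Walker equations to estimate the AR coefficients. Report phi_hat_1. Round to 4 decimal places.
\hat\phi_{1} = -0.3870

The Yule-Walker equations for an AR(p) process read, in matrix form,
  Gamma_p phi = r_p,   with   (Gamma_p)_{ij} = gamma(|i - j|),
                       (r_p)_i = gamma(i),   i,j = 1..p.
Substitute the sample gammas (Toeplitz matrix and right-hand side of size 1):
  Gamma_p = [[2.3523]]
  r_p     = [-0.9103]
With p = 1 this is the single equation gamma(0) phi_1 = gamma(1):
  phi_hat_1 = gamma(1) / gamma(0) = -0.9103 / 2.3523 = -0.3870.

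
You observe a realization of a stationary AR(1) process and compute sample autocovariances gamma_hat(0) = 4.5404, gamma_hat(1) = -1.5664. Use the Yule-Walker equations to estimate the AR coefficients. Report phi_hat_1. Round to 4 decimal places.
\hat\phi_{1} = -0.3450

The Yule-Walker equations for an AR(p) process read, in matrix form,
  Gamma_p phi = r_p,   with   (Gamma_p)_{ij} = gamma(|i - j|),
                       (r_p)_i = gamma(i),   i,j = 1..p.
Substitute the sample gammas (Toeplitz matrix and right-hand side of size 1):
  Gamma_p = [[4.5404]]
  r_p     = [-1.5664]
With p = 1 this is the single equation gamma(0) phi_1 = gamma(1):
  phi_hat_1 = gamma(1) / gamma(0) = -1.5664 / 4.5404 = -0.3450.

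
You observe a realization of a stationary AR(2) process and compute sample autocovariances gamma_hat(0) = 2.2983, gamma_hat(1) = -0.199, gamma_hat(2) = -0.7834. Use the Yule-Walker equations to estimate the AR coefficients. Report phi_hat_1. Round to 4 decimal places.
\hat\phi_{1} = -0.1170

The Yule-Walker equations for an AR(p) process read, in matrix form,
  Gamma_p phi = r_p,   with   (Gamma_p)_{ij} = gamma(|i - j|),
                       (r_p)_i = gamma(i),   i,j = 1..p.
Substitute the sample gammas (Toeplitz matrix and right-hand side of size 2):
  Gamma_p = [[2.2983, -0.199], [-0.199, 2.2983]]
  r_p     = [-0.199, -0.7834]
Written out:
  2.2983 phi_1 - 0.199 phi_2 = -0.199
  -0.199 phi_1 + 2.2983 phi_2 = -0.7834
Solve by Cramer's rule:
  det = gamma(0)^2 - gamma(1)^2 = (2.2983)^2 - (-0.199)^2 = 5.28218289 - 0.039601 = 5.24258189
  phi_hat_1 = [gamma(1) gamma(0) - gamma(1) gamma(2)] / det = [(-0.199)(2.2983) - (-0.199)(-0.7834)] / 5.24258189 = -0.6132583 / 5.24258189 = -0.117
  phi_hat_2 = [gamma(0) gamma(2) - gamma(1)^2] / det = [(2.2983)(-0.7834) - (-0.199)^2] / 5.24258189 = -1.84008922 / 5.24258189 = -0.351
So phi_hat = [-0.1170, -0.3510].
Therefore phi_hat_1 = -0.1170.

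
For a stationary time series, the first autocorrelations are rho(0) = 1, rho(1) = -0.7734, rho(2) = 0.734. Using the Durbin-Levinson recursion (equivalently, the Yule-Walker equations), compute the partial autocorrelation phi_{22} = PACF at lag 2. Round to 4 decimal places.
\phi_{22} = 0.3381

The PACF at lag k is phi_{kk}, the last component of the solution
to the Yule-Walker system G_k phi = r_k where
  (G_k)_{ij} = rho(|i - j|), (r_k)_i = rho(i), i,j = 1..k.
Equivalently, Durbin-Levinson gives phi_{kk} iteratively:
  phi_{11} = rho(1)
  phi_{kk} = [rho(k) - sum_{j=1..k-1} phi_{k-1,j} rho(k-j)]
            / [1 - sum_{j=1..k-1} phi_{k-1,j} rho(j)],
  phi_{k,j} = phi_{k-1,j} - phi_{kk} phi_{k-1,k-j},  j = 1..k-1.
Step k = 1:
  phi_11 = rho(1) = -0.7734.
Step k = 2:
  phi_22 = [rho(2) - phi_11 rho(1)] / [1 - phi_11 rho(1)] = [0.734 - (-0.7734)(-0.7734)] / [1 - (-0.7734)(-0.7734)]
         = 0.13585244 / 0.40185244 = 0.3381.
Therefore phi_{22} = 0.3381.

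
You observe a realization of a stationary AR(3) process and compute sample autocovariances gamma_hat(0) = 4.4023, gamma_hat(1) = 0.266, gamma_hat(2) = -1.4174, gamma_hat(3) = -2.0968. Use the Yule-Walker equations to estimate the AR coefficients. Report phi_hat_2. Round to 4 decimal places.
\hat\phi_{2} = -0.2880

The Yule-Walker equations for an AR(p) process read, in matrix form,
  Gamma_p phi = r_p,   with   (Gamma_p)_{ij} = gamma(|i - j|),
                       (r_p)_i = gamma(i),   i,j = 1..p.
Substitute the sample gammas (Toeplitz matrix and right-hand side of size 3):
  Gamma_p = [[4.4023, 0.266, -1.4174], [0.266, 4.4023, 0.266], [-1.4174, 0.266, 4.4023]]
  r_p     = [0.266, -1.4174, -2.0968]
Written out (R1..R3):
  (R1) 4.4023 phi_1 + 0.266 phi_2 - 1.4174 phi_3 = 0.266
  (R2) 0.266 phi_1 + 4.4023 phi_2 + 0.266 phi_3 = -1.4174
  (R3) -1.4174 phi_1 + 0.266 phi_2 + 4.4023 phi_3 = -2.0968
Gaussian elimination:
  R2 <- R2 - (0.266/4.4023) R1 = R2 - (0.060423) R1:  4.386227 phi_2 + 0.351644 phi_3 = -1.433473
  R3 <- R3 - (-1.4174/4.4023) R1 = R3 - (-0.321968) R1:  0.351644 phi_2 + 3.945942 phi_3 = -2.011156
  R3 <- R3 - (0.351644/4.386227) R2 = R3 - (0.08017) R2:  3.917751 phi_3 = -1.896235
Back-substitution:
  phi_hat_3 = -1.896235 / 3.917751 = -0.484011
  phi_hat_2 = (-1.433473 - (0.351644)(-0.484011)) / 4.386227 = -0.288009
  phi_hat_1 = (0.266 - (0.266)(-0.288009) - (-1.4174)(-0.484011)) / 4.4023 = -0.078011
So phi_hat = [-0.0780, -0.2880, -0.4840].
Therefore phi_hat_2 = -0.2880.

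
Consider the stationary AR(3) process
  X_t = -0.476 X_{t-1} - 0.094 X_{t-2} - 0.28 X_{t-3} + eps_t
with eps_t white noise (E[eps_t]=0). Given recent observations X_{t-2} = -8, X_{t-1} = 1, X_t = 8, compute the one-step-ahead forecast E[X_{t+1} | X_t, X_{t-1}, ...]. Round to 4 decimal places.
E[X_{t+1} \mid \mathcal F_t] = -1.6620

For an AR(p) model X_t = c + sum_i phi_i X_{t-i} + eps_t, the
one-step-ahead conditional mean is
  E[X_{t+1} | X_t, ...] = c + sum_i phi_i X_{t+1-i}.
Substitute known values:
  E[X_{t+1} | ...] = (-0.476) * (8) + (-0.094) * (1) + (-0.28) * (-8)
                   = -1.6620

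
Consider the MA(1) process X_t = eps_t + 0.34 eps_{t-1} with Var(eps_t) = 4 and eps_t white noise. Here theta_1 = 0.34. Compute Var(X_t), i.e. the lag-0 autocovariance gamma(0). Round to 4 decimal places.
\gamma(0) = 4.4624

For an MA(q) process X_t = eps_t + sum_i theta_i eps_{t-i} with
Var(eps_t) = sigma^2, the variance is
  gamma(0) = sigma^2 * (1 + sum_i theta_i^2).
  sum_i theta_i^2 = (0.34)^2 = 0.1156.
  gamma(0) = 4 * (1 + 0.1156) = 4 * 1.1156 = 4.4624.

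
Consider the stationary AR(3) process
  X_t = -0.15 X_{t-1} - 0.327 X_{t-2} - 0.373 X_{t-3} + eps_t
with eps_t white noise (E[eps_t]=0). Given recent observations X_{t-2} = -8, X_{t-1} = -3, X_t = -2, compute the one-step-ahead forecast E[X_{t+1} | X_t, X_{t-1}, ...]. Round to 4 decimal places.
E[X_{t+1} \mid \mathcal F_t] = 4.2650

For an AR(p) model X_t = c + sum_i phi_i X_{t-i} + eps_t, the
one-step-ahead conditional mean is
  E[X_{t+1} | X_t, ...] = c + sum_i phi_i X_{t+1-i}.
Substitute known values:
  E[X_{t+1} | ...] = (-0.15) * (-2) + (-0.327) * (-3) + (-0.373) * (-8)
                   = 4.2650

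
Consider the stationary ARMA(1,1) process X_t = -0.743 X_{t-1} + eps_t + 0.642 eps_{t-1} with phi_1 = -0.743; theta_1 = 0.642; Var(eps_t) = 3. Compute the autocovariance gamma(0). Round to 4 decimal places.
\gamma(0) = 3.0683

Multiply the model equation by X_{t-k} and take expectations. With theta_0 = psi_0 = 1 and psi_j the MA(infinity) weights, this gives
  gamma(k) - sum_i phi_i gamma(k-i) = c_k,
  c_k = sigma^2 * sum_{j=k..q} theta_j psi_{j-k}   (c_k = 0 for k > q),
using gamma(-m) = gamma(m).
psi-weights needed (psi_j = theta_j + sum_i phi_i psi_{j-i}):
  psi_1 = theta_1 + phi_1 = 0.642 + (-0.743) = -0.101
Right-hand sides:
  c_0 = sigma^2 (1 + theta_1 psi_1) = 3 * (1 + (0.642)(-0.101)) = 3 * 0.935158 = 2.805474
  c_1 = sigma^2 theta_1 = 3 * (0.642) = 1.926
  c_2 = 0
Equations for k = 0 and k = 1 (AR order 1):
  gamma(0) = phi_1 gamma(1) + c_0
  gamma(1) = phi_1 gamma(0) + c_1
Substituting the second into the first: gamma(0) (1 - phi_1^2) = c_0 + phi_1 c_1, so
  gamma(0) = (c_0 + phi_1 c_1) / (1 - phi_1^2) = (2.805474 + (-0.743)(1.926)) / (1 - (-0.743)^2) = 1.374456 / 0.447951 = 3.068318.
Therefore gamma(0) = 3.0683 (to 4 decimal places).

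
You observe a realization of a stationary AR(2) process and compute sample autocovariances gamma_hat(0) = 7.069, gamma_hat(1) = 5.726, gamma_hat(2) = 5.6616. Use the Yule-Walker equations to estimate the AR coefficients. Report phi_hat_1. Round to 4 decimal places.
\hat\phi_{1} = 0.4690

The Yule-Walker equations for an AR(p) process read, in matrix form,
  Gamma_p phi = r_p,   with   (Gamma_p)_{ij} = gamma(|i - j|),
                       (r_p)_i = gamma(i),   i,j = 1..p.
Substitute the sample gammas (Toeplitz matrix and right-hand side of size 2):
  Gamma_p = [[7.069, 5.726], [5.726, 7.069]]
  r_p     = [5.726, 5.6616]
Written out:
  7.069 phi_1 + 5.726 phi_2 = 5.726
  5.726 phi_1 + 7.069 phi_2 = 5.6616
Solve by Cramer's rule:
  det = gamma(0)^2 - gamma(1)^2 = (7.069)^2 - (5.726)^2 = 49.970761 - 32.787076 = 17.183685
  phi_hat_1 = [gamma(1) gamma(0) - gamma(1) gamma(2)] / det = [(5.726)(7.069) - (5.726)(5.6616)] / 17.183685 = 8.0587724 / 17.183685 = 0.469
  phi_hat_2 = [gamma(0) gamma(2) - gamma(1)^2] / det = [(7.069)(5.6616) - (5.726)^2] / 17.183685 = 7.2347744 / 17.183685 = 0.421
So phi_hat = [0.4690, 0.4210].
Therefore phi_hat_1 = 0.4690.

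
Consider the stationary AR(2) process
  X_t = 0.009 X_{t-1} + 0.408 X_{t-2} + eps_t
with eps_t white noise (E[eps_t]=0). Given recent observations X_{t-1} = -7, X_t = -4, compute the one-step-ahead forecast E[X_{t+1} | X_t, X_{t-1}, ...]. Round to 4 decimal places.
E[X_{t+1} \mid \mathcal F_t] = -2.8920

For an AR(p) model X_t = c + sum_i phi_i X_{t-i} + eps_t, the
one-step-ahead conditional mean is
  E[X_{t+1} | X_t, ...] = c + sum_i phi_i X_{t+1-i}.
Substitute known values:
  E[X_{t+1} | ...] = (0.009) * (-4) + (0.408) * (-7)
                   = -2.8920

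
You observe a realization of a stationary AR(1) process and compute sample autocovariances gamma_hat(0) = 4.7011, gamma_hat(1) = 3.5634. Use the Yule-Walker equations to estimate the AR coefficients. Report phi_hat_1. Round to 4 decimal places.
\hat\phi_{1} = 0.7580

The Yule-Walker equations for an AR(p) process read, in matrix form,
  Gamma_p phi = r_p,   with   (Gamma_p)_{ij} = gamma(|i - j|),
                       (r_p)_i = gamma(i),   i,j = 1..p.
Substitute the sample gammas (Toeplitz matrix and right-hand side of size 1):
  Gamma_p = [[4.7011]]
  r_p     = [3.5634]
With p = 1 this is the single equation gamma(0) phi_1 = gamma(1):
  phi_hat_1 = gamma(1) / gamma(0) = 3.5634 / 4.7011 = 0.7580.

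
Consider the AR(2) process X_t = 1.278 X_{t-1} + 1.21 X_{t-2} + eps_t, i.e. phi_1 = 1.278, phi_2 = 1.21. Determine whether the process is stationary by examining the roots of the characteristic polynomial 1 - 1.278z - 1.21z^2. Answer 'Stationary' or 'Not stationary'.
\text{Not stationary}

The AR(p) characteristic polynomial is P(z) = 1 - 1.278z - 1.21z^2.
Stationarity requires all roots to lie outside the unit circle, i.e. |z| > 1 for every root.
Set 1 + (-1.278) z + (-1.21) z^2 = 0, i.e. a z^2 + b z + c = 0 with a = -1.21, b = -1.278, c = 1.
Discriminant D = b^2 - 4ac = (-1.278)^2 - 4*(-1.21)*1 = 1.633284 - (-4.84) = 6.473284.
D >= 0, so the roots are real: z = (-b +/- sqrt(D)) / (2a) = (1.278 +/- 2.544265) / (-2.42).
  z_1 = (1.278 + 2.544265) / (-2.42) = -1.5794,   |z_1| = 1.5794.
  z_2 = (1.278 - 2.544265) / (-2.42) = 0.5232,   |z_2| = 0.5232.
Moduli of all roots: 1.5794, 0.5232.
All moduli strictly greater than 1? No.
Verdict: Not stationary.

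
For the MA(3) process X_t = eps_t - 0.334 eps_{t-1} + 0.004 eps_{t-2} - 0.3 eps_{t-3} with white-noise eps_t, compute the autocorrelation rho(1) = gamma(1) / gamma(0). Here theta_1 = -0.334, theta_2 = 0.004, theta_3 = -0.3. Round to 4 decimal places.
\rho(1) = -0.2801

For an MA(q) process with theta_0 = 1, the autocovariance is
  gamma(k) = sigma^2 * sum_{i=0..q-k} theta_i * theta_{i+k},
and rho(k) = gamma(k) / gamma(0). Sigma^2 cancels.
  numerator   = (1)*(-0.334) + (-0.334)*(0.004) + (0.004)*(-0.3) = -0.336536.
  denominator = (1)^2 + (-0.334)^2 + (0.004)^2 + (-0.3)^2 = 1.201572.
  rho(1) = -0.336536 / 1.201572 = -0.2801.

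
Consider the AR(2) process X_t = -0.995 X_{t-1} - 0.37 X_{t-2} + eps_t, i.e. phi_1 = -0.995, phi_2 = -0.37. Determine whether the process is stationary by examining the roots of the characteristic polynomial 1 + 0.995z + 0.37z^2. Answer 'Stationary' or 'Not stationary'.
\text{Stationary}

The AR(p) characteristic polynomial is P(z) = 1 + 0.995z + 0.37z^2.
Stationarity requires all roots to lie outside the unit circle, i.e. |z| > 1 for every root.
Set 1 + (0.995) z + (0.37) z^2 = 0, i.e. a z^2 + b z + c = 0 with a = 0.37, b = 0.995, c = 1.
Discriminant D = b^2 - 4ac = (0.995)^2 - 4*(0.37)*1 = 0.990025 - (1.48) = -0.489975.
D < 0, so the roots are the complex-conjugate pair z = (-b +/- i sqrt(-D)) / (2a) = -1.3446 +/- 0.9459i.
For a conjugate pair |z|^2 = z * conj(z) = (product of roots) = c/a = 1/(0.37) = 2.702703, so |z| = sqrt(2.702703) = 1.644 for both roots.
Moduli of all roots: 1.6440, 1.6440.
All moduli strictly greater than 1? Yes.
Verdict: Stationary.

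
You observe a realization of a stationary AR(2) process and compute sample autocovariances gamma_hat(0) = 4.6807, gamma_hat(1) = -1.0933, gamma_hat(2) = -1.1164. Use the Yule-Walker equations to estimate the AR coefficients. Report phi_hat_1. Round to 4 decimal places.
\hat\phi_{1} = -0.3060

The Yule-Walker equations for an AR(p) process read, in matrix form,
  Gamma_p phi = r_p,   with   (Gamma_p)_{ij} = gamma(|i - j|),
                       (r_p)_i = gamma(i),   i,j = 1..p.
Substitute the sample gammas (Toeplitz matrix and right-hand side of size 2):
  Gamma_p = [[4.6807, -1.0933], [-1.0933, 4.6807]]
  r_p     = [-1.0933, -1.1164]
Written out:
  4.6807 phi_1 - 1.0933 phi_2 = -1.0933
  -1.0933 phi_1 + 4.6807 phi_2 = -1.1164
Solve by Cramer's rule:
  det = gamma(0)^2 - gamma(1)^2 = (4.6807)^2 - (-1.0933)^2 = 21.90895249 - 1.19530489 = 20.7136476
  phi_hat_1 = [gamma(1) gamma(0) - gamma(1) gamma(2)] / det = [(-1.0933)(4.6807) - (-1.0933)(-1.1164)] / 20.7136476 = -6.33796943 / 20.7136476 = -0.306
  phi_hat_2 = [gamma(0) gamma(2) - gamma(1)^2] / det = [(4.6807)(-1.1164) - (-1.0933)^2] / 20.7136476 = -6.42083837 / 20.7136476 = -0.31
So phi_hat = [-0.3060, -0.3100].
Therefore phi_hat_1 = -0.3060.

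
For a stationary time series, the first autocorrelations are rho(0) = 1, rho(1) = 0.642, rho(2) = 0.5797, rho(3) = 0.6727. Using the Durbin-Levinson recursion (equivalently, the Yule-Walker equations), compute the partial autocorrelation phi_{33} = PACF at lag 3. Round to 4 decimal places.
\phi_{33} = 0.4141

The PACF at lag k is phi_{kk}, the last component of the solution
to the Yule-Walker system G_k phi = r_k where
  (G_k)_{ij} = rho(|i - j|), (r_k)_i = rho(i), i,j = 1..k.
Equivalently, Durbin-Levinson gives phi_{kk} iteratively:
  phi_{11} = rho(1)
  phi_{kk} = [rho(k) - sum_{j=1..k-1} phi_{k-1,j} rho(k-j)]
            / [1 - sum_{j=1..k-1} phi_{k-1,j} rho(j)],
  phi_{k,j} = phi_{k-1,j} - phi_{kk} phi_{k-1,k-j},  j = 1..k-1.
Step k = 1:
  phi_11 = rho(1) = 0.642.
Step k = 2:
  phi_22 = [rho(2) - phi_11 rho(1)] / [1 - phi_11 rho(1)] = [0.5797 - (0.642)(0.642)] / [1 - (0.642)(0.642)]
         = 0.167536 / 0.587836 = 0.285005.
  Update: phi_21 = phi_11 - phi_22 phi_11 = 0.642 - (0.285005)(0.642) = 0.459027.
Step k = 3:
  phi_33 = [rho(3) - phi_21 rho(2) - phi_22 rho(1)] / [1 - phi_21 rho(1) - phi_22 rho(2)]
    numerator   = 0.6727 - (0.459027)(0.5797) - (0.285005)(0.642) = 0.22362905
    denominator = 1 - (0.459027)(0.642) - (0.285005)(0.5797) = 0.54008746
  phi_33 = 0.22362905 / 0.54008746 = 0.4141.
Therefore phi_{33} = 0.4141.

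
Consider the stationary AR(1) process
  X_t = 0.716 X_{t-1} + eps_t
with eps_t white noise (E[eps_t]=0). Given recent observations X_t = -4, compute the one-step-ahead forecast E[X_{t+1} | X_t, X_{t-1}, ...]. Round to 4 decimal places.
E[X_{t+1} \mid \mathcal F_t] = -2.8640

For an AR(p) model X_t = c + sum_i phi_i X_{t-i} + eps_t, the
one-step-ahead conditional mean is
  E[X_{t+1} | X_t, ...] = c + sum_i phi_i X_{t+1-i}.
Substitute known values:
  E[X_{t+1} | ...] = (0.716) * (-4)
                   = -2.8640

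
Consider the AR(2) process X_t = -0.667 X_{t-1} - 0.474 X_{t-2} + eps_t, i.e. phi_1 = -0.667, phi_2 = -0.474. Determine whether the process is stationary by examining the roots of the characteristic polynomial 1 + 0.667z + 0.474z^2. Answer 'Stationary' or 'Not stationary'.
\text{Stationary}

The AR(p) characteristic polynomial is P(z) = 1 + 0.667z + 0.474z^2.
Stationarity requires all roots to lie outside the unit circle, i.e. |z| > 1 for every root.
Set 1 + (0.667) z + (0.474) z^2 = 0, i.e. a z^2 + b z + c = 0 with a = 0.474, b = 0.667, c = 1.
Discriminant D = b^2 - 4ac = (0.667)^2 - 4*(0.474)*1 = 0.444889 - (1.896) = -1.451111.
D < 0, so the roots are the complex-conjugate pair z = (-b +/- i sqrt(-D)) / (2a) = -0.7036 +/- 1.2707i.
For a conjugate pair |z|^2 = z * conj(z) = (product of roots) = c/a = 1/(0.474) = 2.109705, so |z| = sqrt(2.109705) = 1.4525 for both roots.
Moduli of all roots: 1.4525, 1.4525.
All moduli strictly greater than 1? Yes.
Verdict: Stationary.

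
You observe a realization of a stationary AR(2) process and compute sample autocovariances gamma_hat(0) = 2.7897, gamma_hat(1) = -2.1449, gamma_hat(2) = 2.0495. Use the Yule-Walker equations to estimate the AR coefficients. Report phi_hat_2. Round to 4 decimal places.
\hat\phi_{2} = 0.3510

The Yule-Walker equations for an AR(p) process read, in matrix form,
  Gamma_p phi = r_p,   with   (Gamma_p)_{ij} = gamma(|i - j|),
                       (r_p)_i = gamma(i),   i,j = 1..p.
Substitute the sample gammas (Toeplitz matrix and right-hand side of size 2):
  Gamma_p = [[2.7897, -2.1449], [-2.1449, 2.7897]]
  r_p     = [-2.1449, 2.0495]
Written out:
  2.7897 phi_1 - 2.1449 phi_2 = -2.1449
  -2.1449 phi_1 + 2.7897 phi_2 = 2.0495
Solve by Cramer's rule:
  det = gamma(0)^2 - gamma(1)^2 = (2.7897)^2 - (-2.1449)^2 = 7.78242609 - 4.60059601 = 3.18183008
  phi_hat_1 = [gamma(1) gamma(0) - gamma(1) gamma(2)] / det = [(-2.1449)(2.7897) - (-2.1449)(2.0495)] / 3.18183008 = -1.58765498 / 3.18183008 = -0.499
  phi_hat_2 = [gamma(0) gamma(2) - gamma(1)^2] / det = [(2.7897)(2.0495) - (-2.1449)^2] / 3.18183008 = 1.11689414 / 3.18183008 = 0.351
So phi_hat = [-0.4990, 0.3510].
Therefore phi_hat_2 = 0.3510.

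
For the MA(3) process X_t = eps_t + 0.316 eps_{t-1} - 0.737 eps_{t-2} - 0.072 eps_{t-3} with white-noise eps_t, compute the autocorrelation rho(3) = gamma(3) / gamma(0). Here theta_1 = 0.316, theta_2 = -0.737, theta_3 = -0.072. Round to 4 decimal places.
\rho(3) = -0.0437

For an MA(q) process with theta_0 = 1, the autocovariance is
  gamma(k) = sigma^2 * sum_{i=0..q-k} theta_i * theta_{i+k},
and rho(k) = gamma(k) / gamma(0). Sigma^2 cancels.
  numerator   = (1)*(-0.072) = -0.072.
  denominator = (1)^2 + (0.316)^2 + (-0.737)^2 + (-0.072)^2 = 1.648209.
  rho(3) = -0.072 / 1.648209 = -0.0437.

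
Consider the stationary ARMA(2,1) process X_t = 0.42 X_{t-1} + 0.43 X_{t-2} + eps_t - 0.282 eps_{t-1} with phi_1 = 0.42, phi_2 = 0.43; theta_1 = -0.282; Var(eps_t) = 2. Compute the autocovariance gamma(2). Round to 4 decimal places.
\gamma(2) = 2.2201

Multiply the model equation by X_{t-k} and take expectations. With theta_0 = psi_0 = 1 and psi_j the MA(infinity) weights, this gives
  gamma(k) - sum_i phi_i gamma(k-i) = c_k,
  c_k = sigma^2 * sum_{j=k..q} theta_j psi_{j-k}   (c_k = 0 for k > q),
using gamma(-m) = gamma(m).
psi-weights needed (psi_j = theta_j + sum_i phi_i psi_{j-i}):
  psi_1 = theta_1 + phi_1 = -0.282 + (0.42) = 0.138
Right-hand sides:
  c_0 = sigma^2 (1 + theta_1 psi_1) = 2 * (1 + (-0.282)(0.138)) = 2 * 0.961084 = 1.922168
  c_1 = sigma^2 theta_1 = 2 * (-0.282) = -0.564
  c_2 = 0
Equations for k = 0, 1, 2 (AR order 2, c_2 = 0):
  (E0) gamma(0) = phi_1 gamma(1) + phi_2 gamma(2) + c_0
  (E1) gamma(1) = phi_1 gamma(0) + phi_2 gamma(1) + c_1
  (E2) gamma(2) = phi_1 gamma(1) + phi_2 gamma(0)
From (E1): gamma(1) = A gamma(0) + B with
  A = phi_1 / (1 - phi_2) = 0.42 / 0.57 = 0.736842,   B = c_1 / (1 - phi_2) = -0.564 / 0.57 = -0.989474.
Insert (E2) into (E0): gamma(0) (1 - phi_2^2) = phi_1 (1 + phi_2) gamma(1) + c_0.
  phi_1 (1 + phi_2) = (0.42)(1.43) = 0.6006,   1 - phi_2^2 = 0.8151.
Replace gamma(1) by A gamma(0) + B and collect gamma(0):
  gamma(0) [0.8151 - (0.6006)(0.736842)] = (0.6006)(-0.989474) + 1.922168
  gamma(0) * 0.372553 = 1.32789
  gamma(0) = 1.32789 / 0.372553 = 3.564302.
  gamma(1) = A gamma(0) + B = (0.736842)(3.564302) + (-0.989474) = 1.636854.
  gamma(2) = phi_1 gamma(1) + phi_2 gamma(0) = (0.42)(1.636854) + (0.43)(3.564302) = 2.220129.
Therefore gamma(2) = 2.2201 (to 4 decimal places).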